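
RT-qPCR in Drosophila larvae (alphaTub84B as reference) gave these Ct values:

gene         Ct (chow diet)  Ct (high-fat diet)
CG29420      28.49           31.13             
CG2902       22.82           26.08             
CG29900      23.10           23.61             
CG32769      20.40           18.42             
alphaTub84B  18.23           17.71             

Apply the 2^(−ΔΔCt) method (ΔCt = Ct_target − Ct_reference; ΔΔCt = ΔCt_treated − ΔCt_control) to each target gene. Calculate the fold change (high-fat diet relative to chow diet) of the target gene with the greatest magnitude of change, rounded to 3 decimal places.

CG29420: ΔΔCt = (31.13−17.71) − (28.49−18.23) = 13.42 − 10.26 = 3.16; fold change = 2^-3.16 = 0.112
CG2902: ΔΔCt = (26.08−17.71) − (22.82−18.23) = 8.37 − 4.59 = 3.78; fold change = 2^-3.78 = 0.073
CG29900: ΔΔCt = (23.61−17.71) − (23.10−18.23) = 5.90 − 4.87 = 1.03; fold change = 2^-1.03 = 0.490
CG32769: ΔΔCt = (18.42−17.71) − (20.40−18.23) = 0.71 − 2.17 = -1.46; fold change = 2^1.46 = 2.751
CG2902 has the largest |ΔΔCt| = 3.78.

0.073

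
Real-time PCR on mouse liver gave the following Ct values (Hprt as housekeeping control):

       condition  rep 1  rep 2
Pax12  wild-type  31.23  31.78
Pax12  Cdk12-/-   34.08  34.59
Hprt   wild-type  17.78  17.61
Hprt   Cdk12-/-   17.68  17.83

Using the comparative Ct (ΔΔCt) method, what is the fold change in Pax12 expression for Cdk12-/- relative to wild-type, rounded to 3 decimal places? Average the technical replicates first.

0.147

Mean Ct: Pax12 wild-type 31.505; Pax12 Cdk12-/- 34.335; Hprt wild-type 17.695; Hprt Cdk12-/- 17.755
ΔCt(wild-type) = 31.505 − 17.695 = 13.810
ΔCt(Cdk12-/-) = 34.335 − 17.755 = 16.580
ΔΔCt = 16.580 − 13.810 = 2.770
Fold change = 2^(−2.770) = 0.1466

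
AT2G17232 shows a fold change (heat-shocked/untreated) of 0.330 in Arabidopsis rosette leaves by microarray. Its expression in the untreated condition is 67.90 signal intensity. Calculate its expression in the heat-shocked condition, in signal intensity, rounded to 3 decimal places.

22.407

heat-shocked expression = 67.90 × 0.330 = 22.407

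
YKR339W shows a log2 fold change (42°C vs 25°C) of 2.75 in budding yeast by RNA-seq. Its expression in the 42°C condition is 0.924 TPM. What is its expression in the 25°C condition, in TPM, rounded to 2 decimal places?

Fold change = 2^(2.75) = 6.7272
25°C expression = 0.924 / 6.7272 = 0.14

0.14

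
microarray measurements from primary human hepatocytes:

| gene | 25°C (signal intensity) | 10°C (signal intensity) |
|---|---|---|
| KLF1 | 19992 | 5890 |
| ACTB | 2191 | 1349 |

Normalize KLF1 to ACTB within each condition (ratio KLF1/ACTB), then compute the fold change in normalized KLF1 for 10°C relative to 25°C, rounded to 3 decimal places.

KLF1/ACTB (25°C) = 19992 / 2191 = 9.1246
KLF1/ACTB (10°C) = 5890 / 1349 = 4.3662
Fold change = 4.3662 / 9.1246 = 0.4785

0.479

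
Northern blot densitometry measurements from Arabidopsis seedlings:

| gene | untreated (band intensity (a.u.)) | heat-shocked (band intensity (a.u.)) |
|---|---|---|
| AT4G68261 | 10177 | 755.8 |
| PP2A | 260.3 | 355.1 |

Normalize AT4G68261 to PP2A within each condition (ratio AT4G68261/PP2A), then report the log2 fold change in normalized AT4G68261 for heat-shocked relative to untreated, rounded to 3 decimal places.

AT4G68261/PP2A (untreated) = 10177 / 260.3 = 39.097
AT4G68261/PP2A (heat-shocked) = 755.8 / 355.1 = 2.1284
Fold change = 2.1284 / 39.097 = 0.0544
log2(0.0544) = -4.1992

-4.199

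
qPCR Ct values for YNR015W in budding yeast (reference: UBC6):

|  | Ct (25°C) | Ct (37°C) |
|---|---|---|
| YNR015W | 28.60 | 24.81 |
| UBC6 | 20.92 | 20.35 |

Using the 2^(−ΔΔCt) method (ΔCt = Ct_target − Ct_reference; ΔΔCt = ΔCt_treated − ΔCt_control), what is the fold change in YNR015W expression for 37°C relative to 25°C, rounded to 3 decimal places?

ΔCt(25°C) = 28.600 − 20.920 = 7.680
ΔCt(37°C) = 24.810 − 20.350 = 4.460
ΔΔCt = 4.460 − 7.680 = -3.220
Fold change = 2^(−(-3.220)) = 2^3.220 = 9.3179

9.318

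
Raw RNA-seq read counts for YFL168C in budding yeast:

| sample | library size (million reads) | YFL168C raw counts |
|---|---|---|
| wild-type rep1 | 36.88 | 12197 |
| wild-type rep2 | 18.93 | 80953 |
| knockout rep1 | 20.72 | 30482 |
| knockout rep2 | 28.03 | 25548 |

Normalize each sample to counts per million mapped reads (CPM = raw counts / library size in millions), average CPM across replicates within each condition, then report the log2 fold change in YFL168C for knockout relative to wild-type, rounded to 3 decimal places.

CPM(wild-type rep1) = 12197 / 36.88 = 330.7213
CPM(wild-type rep2) = 80953 / 18.93 = 4276.4395
CPM(knockout rep1) = 30482 / 20.72 = 1471.1390
CPM(knockout rep2) = 25548 / 28.03 = 911.4520
mean CPM(wild-type) = 2303.5804; mean CPM(knockout) = 1191.2955
Fold change = 1191.2955 / 2303.5804 = 0.51715
log2(0.51715) = -0.9513

-0.951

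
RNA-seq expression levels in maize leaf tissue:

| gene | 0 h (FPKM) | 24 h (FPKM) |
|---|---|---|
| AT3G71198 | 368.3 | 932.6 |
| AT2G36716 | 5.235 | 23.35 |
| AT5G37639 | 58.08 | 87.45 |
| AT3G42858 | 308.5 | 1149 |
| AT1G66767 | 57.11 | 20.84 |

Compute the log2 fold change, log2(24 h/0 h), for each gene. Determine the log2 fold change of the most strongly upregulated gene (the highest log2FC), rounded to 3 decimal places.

log2(932.6/368.3) = 1.340  (AT3G71198)
log2(23.35/5.235) = 2.157  (AT2G36716)
log2(87.45/58.08) = 0.590  (AT5G37639)
log2(1149/308.5) = 1.897  (AT3G42858)
log2(20.84/57.11) = -1.454  (AT1G66767)
AT2G36716 is most strongly upregulated.

2.157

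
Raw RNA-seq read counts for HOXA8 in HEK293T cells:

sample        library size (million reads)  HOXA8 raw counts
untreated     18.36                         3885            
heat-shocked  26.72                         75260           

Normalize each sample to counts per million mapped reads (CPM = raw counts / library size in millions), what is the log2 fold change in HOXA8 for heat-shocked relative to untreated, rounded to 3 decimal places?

CPM(untreated) = 3885 / 18.36 = 211.6013
CPM(heat-shocked) = 75260 / 26.72 = 2816.6168
Fold change = 2816.6168 / 211.6013 = 13.31096
log2(13.31096) = 3.7345

3.735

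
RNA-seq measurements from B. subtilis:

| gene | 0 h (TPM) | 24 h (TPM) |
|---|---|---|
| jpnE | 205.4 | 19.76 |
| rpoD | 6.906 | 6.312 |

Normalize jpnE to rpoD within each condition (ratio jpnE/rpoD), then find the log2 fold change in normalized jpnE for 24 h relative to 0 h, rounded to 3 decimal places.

-3.248

jpnE/rpoD (0 h) = 205.4 / 6.906 = 29.742
jpnE/rpoD (24 h) = 19.76 / 6.312 = 3.1305
Fold change = 3.1305 / 29.742 = 0.1053
log2(0.1053) = -3.2480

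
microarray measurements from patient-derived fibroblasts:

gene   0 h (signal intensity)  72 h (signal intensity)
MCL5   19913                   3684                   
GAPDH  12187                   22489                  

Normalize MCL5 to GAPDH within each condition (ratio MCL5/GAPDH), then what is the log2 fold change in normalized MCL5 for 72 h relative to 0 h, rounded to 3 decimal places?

-3.318

MCL5/GAPDH (0 h) = 19913 / 12187 = 1.634
MCL5/GAPDH (72 h) = 3684 / 22489 = 0.16381
Fold change = 0.16381 / 1.634 = 0.1003
log2(0.1003) = -3.3182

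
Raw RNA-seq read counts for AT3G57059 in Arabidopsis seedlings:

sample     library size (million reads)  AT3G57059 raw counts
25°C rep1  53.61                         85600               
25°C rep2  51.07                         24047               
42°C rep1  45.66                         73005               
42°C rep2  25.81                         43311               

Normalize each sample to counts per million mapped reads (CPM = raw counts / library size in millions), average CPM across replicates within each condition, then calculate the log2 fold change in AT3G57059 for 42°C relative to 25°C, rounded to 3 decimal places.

0.664

CPM(25°C rep1) = 85600 / 53.61 = 1596.7170
CPM(25°C rep2) = 24047 / 51.07 = 470.8635
CPM(42°C rep1) = 73005 / 45.66 = 1598.8830
CPM(42°C rep2) = 43311 / 25.81 = 1678.0705
mean CPM(25°C) = 1033.7903; mean CPM(42°C) = 1638.4768
Fold change = 1638.4768 / 1033.7903 = 1.58492
log2(1.58492) = 0.6644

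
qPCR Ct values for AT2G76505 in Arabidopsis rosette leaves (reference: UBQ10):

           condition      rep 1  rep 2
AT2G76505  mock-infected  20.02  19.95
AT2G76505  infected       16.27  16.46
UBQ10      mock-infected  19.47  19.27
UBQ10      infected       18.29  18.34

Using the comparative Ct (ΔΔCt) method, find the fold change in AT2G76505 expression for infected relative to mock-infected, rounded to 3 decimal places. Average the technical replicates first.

Mean Ct: AT2G76505 mock-infected 19.985; AT2G76505 infected 16.365; UBQ10 mock-infected 19.370; UBQ10 infected 18.315
ΔCt(mock-infected) = 19.985 − 19.370 = 0.615
ΔCt(infected) = 16.365 − 18.315 = -1.950
ΔΔCt = -1.950 − 0.615 = -2.565
Fold change = 2^(−(-2.565)) = 2^2.565 = 5.9176

5.918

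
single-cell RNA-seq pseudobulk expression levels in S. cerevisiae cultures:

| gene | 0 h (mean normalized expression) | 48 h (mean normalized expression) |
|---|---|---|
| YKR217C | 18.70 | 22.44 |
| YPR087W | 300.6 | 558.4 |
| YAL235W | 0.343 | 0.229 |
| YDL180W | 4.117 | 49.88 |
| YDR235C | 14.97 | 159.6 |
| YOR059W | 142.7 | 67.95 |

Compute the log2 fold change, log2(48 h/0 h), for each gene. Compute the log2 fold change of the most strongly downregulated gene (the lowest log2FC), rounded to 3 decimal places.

-1.070

log2(22.44/18.70) = 0.263  (YKR217C)
log2(558.4/300.6) = 0.893  (YPR087W)
log2(0.229/0.343) = -0.583  (YAL235W)
log2(49.88/4.117) = 3.599  (YDL180W)
log2(159.6/14.97) = 3.414  (YDR235C)
log2(67.95/142.7) = -1.070  (YOR059W)
YOR059W is most strongly downregulated.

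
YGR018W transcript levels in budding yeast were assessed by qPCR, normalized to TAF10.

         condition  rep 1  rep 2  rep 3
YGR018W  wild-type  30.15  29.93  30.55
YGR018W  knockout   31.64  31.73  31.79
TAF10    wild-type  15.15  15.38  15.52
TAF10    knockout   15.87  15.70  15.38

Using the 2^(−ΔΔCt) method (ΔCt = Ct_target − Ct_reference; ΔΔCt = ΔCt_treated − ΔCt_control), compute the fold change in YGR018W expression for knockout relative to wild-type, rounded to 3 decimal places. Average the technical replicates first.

Mean Ct: YGR018W wild-type 30.210; YGR018W knockout 31.720; TAF10 wild-type 15.350; TAF10 knockout 15.650
ΔCt(wild-type) = 30.210 − 15.350 = 14.860
ΔCt(knockout) = 31.720 − 15.650 = 16.070
ΔΔCt = 16.070 − 14.860 = 1.210
Fold change = 2^(−1.210) = 0.4323

0.432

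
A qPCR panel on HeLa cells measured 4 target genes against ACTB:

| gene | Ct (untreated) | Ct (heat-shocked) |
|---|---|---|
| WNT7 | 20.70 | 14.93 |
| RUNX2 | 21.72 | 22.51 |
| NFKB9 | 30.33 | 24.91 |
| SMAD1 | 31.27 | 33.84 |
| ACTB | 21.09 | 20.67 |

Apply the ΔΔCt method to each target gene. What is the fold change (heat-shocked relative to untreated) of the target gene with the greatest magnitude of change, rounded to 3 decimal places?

40.786

WNT7: ΔΔCt = (14.93−20.67) − (20.70−21.09) = -5.74 − (-0.39) = -5.35; fold change = 2^5.35 = 40.786
RUNX2: ΔΔCt = (22.51−20.67) − (21.72−21.09) = 1.84 − 0.63 = 1.21; fold change = 2^-1.21 = 0.432
NFKB9: ΔΔCt = (24.91−20.67) − (30.33−21.09) = 4.24 − 9.24 = -5.00; fold change = 2^5.00 = 32.000
SMAD1: ΔΔCt = (33.84−20.67) − (31.27−21.09) = 13.17 − 10.18 = 2.99; fold change = 2^-2.99 = 0.126
WNT7 has the largest |ΔΔCt| = 5.35.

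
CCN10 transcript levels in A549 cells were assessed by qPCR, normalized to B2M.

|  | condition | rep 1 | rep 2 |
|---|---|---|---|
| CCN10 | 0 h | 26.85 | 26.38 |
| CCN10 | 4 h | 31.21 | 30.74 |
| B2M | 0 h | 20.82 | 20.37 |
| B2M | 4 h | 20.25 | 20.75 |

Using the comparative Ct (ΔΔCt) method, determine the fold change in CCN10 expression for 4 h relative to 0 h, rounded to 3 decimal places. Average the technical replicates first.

0.046

Mean Ct: CCN10 0 h 26.615; CCN10 4 h 30.975; B2M 0 h 20.595; B2M 4 h 20.500
ΔCt(0 h) = 26.615 − 20.595 = 6.020
ΔCt(4 h) = 30.975 − 20.500 = 10.475
ΔΔCt = 10.475 − 6.020 = 4.455
Fold change = 2^(−4.455) = 0.0456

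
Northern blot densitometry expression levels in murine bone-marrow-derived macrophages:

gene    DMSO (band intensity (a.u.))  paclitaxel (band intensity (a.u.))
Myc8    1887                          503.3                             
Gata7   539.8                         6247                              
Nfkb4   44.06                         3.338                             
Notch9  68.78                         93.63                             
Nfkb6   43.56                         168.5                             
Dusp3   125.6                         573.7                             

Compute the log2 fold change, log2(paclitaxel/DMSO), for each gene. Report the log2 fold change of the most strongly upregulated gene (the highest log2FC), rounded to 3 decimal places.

log2(503.3/1887) = -1.907  (Myc8)
log2(6247/539.8) = 3.533  (Gata7)
log2(3.338/44.06) = -3.722  (Nfkb4)
log2(93.63/68.78) = 0.445  (Notch9)
log2(168.5/43.56) = 1.952  (Nfkb6)
log2(573.7/125.6) = 2.191  (Dusp3)
Gata7 is most strongly upregulated.

3.533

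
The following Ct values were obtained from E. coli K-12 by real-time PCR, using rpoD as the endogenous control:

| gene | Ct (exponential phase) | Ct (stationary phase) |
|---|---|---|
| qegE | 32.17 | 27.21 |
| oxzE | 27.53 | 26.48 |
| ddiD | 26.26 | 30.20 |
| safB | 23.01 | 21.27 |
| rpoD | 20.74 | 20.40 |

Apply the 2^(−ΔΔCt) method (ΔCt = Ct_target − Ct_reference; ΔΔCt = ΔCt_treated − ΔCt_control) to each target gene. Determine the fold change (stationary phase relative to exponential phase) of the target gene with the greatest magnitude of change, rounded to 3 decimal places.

24.590

qegE: ΔΔCt = (27.21−20.40) − (32.17−20.74) = 6.81 − 11.43 = -4.62; fold change = 2^4.62 = 24.590
oxzE: ΔΔCt = (26.48−20.40) − (27.53−20.74) = 6.08 − 6.79 = -0.71; fold change = 2^0.71 = 1.636
ddiD: ΔΔCt = (30.20−20.40) − (26.26−20.74) = 9.80 − 5.52 = 4.28; fold change = 2^-4.28 = 0.051
safB: ΔΔCt = (21.27−20.40) − (23.01−20.74) = 0.87 − 2.27 = -1.40; fold change = 2^1.40 = 2.639
qegE has the largest |ΔΔCt| = 4.62.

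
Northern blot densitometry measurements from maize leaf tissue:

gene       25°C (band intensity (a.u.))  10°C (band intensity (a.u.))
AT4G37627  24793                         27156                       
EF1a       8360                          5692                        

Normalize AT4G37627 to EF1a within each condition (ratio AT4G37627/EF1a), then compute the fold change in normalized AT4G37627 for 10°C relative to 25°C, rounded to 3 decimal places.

AT4G37627/EF1a (25°C) = 24793 / 8360 = 2.9657
AT4G37627/EF1a (10°C) = 27156 / 5692 = 4.7709
Fold change = 4.7709 / 2.9657 = 1.6087

1.609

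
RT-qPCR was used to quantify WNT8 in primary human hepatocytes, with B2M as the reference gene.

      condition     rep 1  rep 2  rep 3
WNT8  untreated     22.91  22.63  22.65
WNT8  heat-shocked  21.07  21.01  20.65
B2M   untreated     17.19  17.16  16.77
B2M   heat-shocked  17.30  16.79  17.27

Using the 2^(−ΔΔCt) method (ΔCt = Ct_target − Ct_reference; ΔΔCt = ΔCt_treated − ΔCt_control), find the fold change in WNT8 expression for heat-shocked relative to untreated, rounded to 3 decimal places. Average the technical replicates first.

Mean Ct: WNT8 untreated 22.730; WNT8 heat-shocked 20.910; B2M untreated 17.040; B2M heat-shocked 17.120
ΔCt(untreated) = 22.730 − 17.040 = 5.690
ΔCt(heat-shocked) = 20.910 − 17.120 = 3.790
ΔΔCt = 3.790 − 5.690 = -1.900
Fold change = 2^(−(-1.900)) = 2^1.900 = 3.7321

3.732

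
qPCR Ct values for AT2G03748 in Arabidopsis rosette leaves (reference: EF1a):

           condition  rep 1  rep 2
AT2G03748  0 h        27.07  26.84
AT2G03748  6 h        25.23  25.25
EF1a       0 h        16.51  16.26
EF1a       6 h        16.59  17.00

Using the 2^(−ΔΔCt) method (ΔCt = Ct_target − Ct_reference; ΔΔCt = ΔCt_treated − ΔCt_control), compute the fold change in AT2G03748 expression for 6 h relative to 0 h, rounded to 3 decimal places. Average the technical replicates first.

4.362

Mean Ct: AT2G03748 0 h 26.955; AT2G03748 6 h 25.240; EF1a 0 h 16.385; EF1a 6 h 16.795
ΔCt(0 h) = 26.955 − 16.385 = 10.570
ΔCt(6 h) = 25.240 − 16.795 = 8.445
ΔΔCt = 8.445 − 10.570 = -2.125
Fold change = 2^(−(-2.125)) = 2^2.125 = 4.3620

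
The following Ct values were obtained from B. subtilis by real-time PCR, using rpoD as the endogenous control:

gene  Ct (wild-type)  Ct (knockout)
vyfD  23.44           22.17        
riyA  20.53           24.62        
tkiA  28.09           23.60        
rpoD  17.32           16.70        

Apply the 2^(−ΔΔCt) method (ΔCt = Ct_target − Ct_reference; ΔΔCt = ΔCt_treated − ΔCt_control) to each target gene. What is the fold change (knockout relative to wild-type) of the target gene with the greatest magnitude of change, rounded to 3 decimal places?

vyfD: ΔΔCt = (22.17−16.70) − (23.44−17.32) = 5.47 − 6.12 = -0.65; fold change = 2^0.65 = 1.569
riyA: ΔΔCt = (24.62−16.70) − (20.53−17.32) = 7.92 − 3.21 = 4.71; fold change = 2^-4.71 = 0.038
tkiA: ΔΔCt = (23.60−16.70) − (28.09−17.32) = 6.90 − 10.77 = -3.87; fold change = 2^3.87 = 14.621
riyA has the largest |ΔΔCt| = 4.71.

0.038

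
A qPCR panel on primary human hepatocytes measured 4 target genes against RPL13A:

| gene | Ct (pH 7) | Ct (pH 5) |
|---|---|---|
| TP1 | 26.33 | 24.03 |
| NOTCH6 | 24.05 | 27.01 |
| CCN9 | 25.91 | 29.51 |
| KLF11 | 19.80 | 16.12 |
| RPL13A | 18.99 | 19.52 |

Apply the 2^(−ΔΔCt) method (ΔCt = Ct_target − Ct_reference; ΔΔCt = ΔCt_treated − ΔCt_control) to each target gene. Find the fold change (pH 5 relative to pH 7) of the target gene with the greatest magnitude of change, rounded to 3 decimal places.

18.507

TP1: ΔΔCt = (24.03−19.52) − (26.33−18.99) = 4.51 − 7.34 = -2.83; fold change = 2^2.83 = 7.111
NOTCH6: ΔΔCt = (27.01−19.52) − (24.05−18.99) = 7.49 − 5.06 = 2.43; fold change = 2^-2.43 = 0.186
CCN9: ΔΔCt = (29.51−19.52) − (25.91−18.99) = 9.99 − 6.92 = 3.07; fold change = 2^-3.07 = 0.119
KLF11: ΔΔCt = (16.12−19.52) − (19.80−18.99) = -3.40 − 0.81 = -4.21; fold change = 2^4.21 = 18.507
KLF11 has the largest |ΔΔCt| = 4.21.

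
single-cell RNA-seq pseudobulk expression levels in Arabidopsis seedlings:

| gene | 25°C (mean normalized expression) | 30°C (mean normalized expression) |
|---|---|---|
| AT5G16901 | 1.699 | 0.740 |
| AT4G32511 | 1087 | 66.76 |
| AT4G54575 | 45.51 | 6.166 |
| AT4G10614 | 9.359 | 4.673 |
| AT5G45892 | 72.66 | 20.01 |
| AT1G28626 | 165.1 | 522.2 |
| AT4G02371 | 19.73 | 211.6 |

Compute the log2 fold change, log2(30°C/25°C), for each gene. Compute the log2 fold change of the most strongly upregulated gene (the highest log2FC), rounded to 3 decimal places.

3.423

log2(0.740/1.699) = -1.199  (AT5G16901)
log2(66.76/1087) = -4.025  (AT4G32511)
log2(6.166/45.51) = -2.884  (AT4G54575)
log2(4.673/9.359) = -1.002  (AT4G10614)
log2(20.01/72.66) = -1.860  (AT5G45892)
log2(522.2/165.1) = 1.661  (AT1G28626)
log2(211.6/19.73) = 3.423  (AT4G02371)
AT4G02371 is most strongly upregulated.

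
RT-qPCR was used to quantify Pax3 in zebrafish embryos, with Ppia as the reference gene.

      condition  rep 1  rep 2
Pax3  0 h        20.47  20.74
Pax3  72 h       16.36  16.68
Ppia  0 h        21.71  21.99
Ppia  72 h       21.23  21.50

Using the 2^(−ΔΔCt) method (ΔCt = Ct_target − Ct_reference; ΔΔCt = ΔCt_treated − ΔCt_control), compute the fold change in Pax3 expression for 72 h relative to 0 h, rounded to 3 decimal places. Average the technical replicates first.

12.126

Mean Ct: Pax3 0 h 20.605; Pax3 72 h 16.520; Ppia 0 h 21.850; Ppia 72 h 21.365
ΔCt(0 h) = 20.605 − 21.850 = -1.245
ΔCt(72 h) = 16.520 − 21.365 = -4.845
ΔΔCt = -4.845 − (-1.245) = -3.600
Fold change = 2^(−(-3.600)) = 2^3.600 = 12.1257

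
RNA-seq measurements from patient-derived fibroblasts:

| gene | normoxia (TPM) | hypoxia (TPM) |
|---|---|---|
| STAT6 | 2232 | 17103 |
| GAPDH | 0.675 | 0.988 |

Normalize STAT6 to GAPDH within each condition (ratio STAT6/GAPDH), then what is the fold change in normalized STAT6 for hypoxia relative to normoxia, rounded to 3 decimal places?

STAT6/GAPDH (normoxia) = 2232 / 0.675 = 3306.7
STAT6/GAPDH (hypoxia) = 17103 / 0.988 = 17311
Fold change = 17311 / 3306.7 = 5.2351

5.235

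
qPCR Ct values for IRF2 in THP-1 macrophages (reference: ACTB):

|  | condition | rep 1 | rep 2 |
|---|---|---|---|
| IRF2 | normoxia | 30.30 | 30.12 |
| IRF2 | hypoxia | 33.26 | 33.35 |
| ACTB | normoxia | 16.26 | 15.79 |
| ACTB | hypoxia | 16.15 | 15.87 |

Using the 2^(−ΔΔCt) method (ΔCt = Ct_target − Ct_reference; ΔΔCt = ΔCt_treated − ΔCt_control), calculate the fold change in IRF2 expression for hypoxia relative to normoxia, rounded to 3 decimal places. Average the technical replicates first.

Mean Ct: IRF2 normoxia 30.210; IRF2 hypoxia 33.305; ACTB normoxia 16.025; ACTB hypoxia 16.010
ΔCt(normoxia) = 30.210 − 16.025 = 14.185
ΔCt(hypoxia) = 33.305 − 16.010 = 17.295
ΔΔCt = 17.295 − 14.185 = 3.110
Fold change = 2^(−3.110) = 0.1158

0.116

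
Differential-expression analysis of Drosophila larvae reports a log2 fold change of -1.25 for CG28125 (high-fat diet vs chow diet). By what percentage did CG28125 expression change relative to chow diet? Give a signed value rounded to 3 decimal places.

Fold change = 2^(-1.25) = 0.4204
Percent change = (FC − 1) × 100% = (0.4204 − 1) × 100 = -57.955%

-57.955%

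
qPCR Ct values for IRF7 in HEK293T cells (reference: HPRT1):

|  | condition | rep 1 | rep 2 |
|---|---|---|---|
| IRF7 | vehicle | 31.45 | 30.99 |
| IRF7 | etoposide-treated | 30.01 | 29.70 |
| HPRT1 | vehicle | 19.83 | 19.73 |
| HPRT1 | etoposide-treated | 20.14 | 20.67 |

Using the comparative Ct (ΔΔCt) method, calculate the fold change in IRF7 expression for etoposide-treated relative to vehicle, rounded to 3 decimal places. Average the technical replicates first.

Mean Ct: IRF7 vehicle 31.220; IRF7 etoposide-treated 29.855; HPRT1 vehicle 19.780; HPRT1 etoposide-treated 20.405
ΔCt(vehicle) = 31.220 − 19.780 = 11.440
ΔCt(etoposide-treated) = 29.855 − 20.405 = 9.450
ΔΔCt = 9.450 − 11.440 = -1.990
Fold change = 2^(−(-1.990)) = 2^1.990 = 3.9724

3.972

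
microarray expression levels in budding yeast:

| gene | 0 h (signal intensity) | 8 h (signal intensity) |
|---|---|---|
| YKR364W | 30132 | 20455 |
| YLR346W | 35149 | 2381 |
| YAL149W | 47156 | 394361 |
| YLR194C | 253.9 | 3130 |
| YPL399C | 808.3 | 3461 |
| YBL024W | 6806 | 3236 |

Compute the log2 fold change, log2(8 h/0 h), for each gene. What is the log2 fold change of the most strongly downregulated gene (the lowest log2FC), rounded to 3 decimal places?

log2(20455/30132) = -0.559  (YKR364W)
log2(2381/35149) = -3.884  (YLR346W)
log2(394361/47156) = 3.064  (YAL149W)
log2(3130/253.9) = 3.624  (YLR194C)
log2(3461/808.3) = 2.098  (YPL399C)
log2(3236/6806) = -1.073  (YBL024W)
YLR346W is most strongly downregulated.

-3.884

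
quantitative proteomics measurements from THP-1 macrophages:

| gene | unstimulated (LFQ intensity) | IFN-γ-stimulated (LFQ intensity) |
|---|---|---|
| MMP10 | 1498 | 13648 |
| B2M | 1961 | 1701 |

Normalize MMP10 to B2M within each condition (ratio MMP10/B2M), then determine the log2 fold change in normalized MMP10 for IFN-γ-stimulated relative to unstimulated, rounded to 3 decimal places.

3.393

MMP10/B2M (unstimulated) = 1498 / 1961 = 0.7639
MMP10/B2M (IFN-γ-stimulated) = 13648 / 1701 = 8.0235
Fold change = 8.0235 / 0.7639 = 10.5034
log2(10.5034) = 3.3928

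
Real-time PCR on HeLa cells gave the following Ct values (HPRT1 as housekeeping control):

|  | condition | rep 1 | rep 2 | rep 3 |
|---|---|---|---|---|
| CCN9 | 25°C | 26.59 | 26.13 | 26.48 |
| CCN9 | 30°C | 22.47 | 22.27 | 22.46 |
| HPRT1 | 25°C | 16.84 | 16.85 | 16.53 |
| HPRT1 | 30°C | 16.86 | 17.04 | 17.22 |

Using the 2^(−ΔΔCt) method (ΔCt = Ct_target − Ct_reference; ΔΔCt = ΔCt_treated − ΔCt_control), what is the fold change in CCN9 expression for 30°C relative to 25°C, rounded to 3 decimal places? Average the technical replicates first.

Mean Ct: CCN9 25°C 26.400; CCN9 30°C 22.400; HPRT1 25°C 16.740; HPRT1 30°C 17.040
ΔCt(25°C) = 26.400 − 16.740 = 9.660
ΔCt(30°C) = 22.400 − 17.040 = 5.360
ΔΔCt = 5.360 − 9.660 = -4.300
Fold change = 2^(−(-4.300)) = 2^4.300 = 19.6983

19.698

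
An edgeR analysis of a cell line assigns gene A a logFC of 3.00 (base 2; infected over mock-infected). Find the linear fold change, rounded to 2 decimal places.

8.00

Fold change = 2^(3.00) = 8.000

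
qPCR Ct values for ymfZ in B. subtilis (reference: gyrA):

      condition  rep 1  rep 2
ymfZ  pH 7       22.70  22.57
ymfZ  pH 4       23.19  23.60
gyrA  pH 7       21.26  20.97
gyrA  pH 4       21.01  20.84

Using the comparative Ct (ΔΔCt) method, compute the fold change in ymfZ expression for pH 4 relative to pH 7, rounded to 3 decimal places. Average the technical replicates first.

0.518

Mean Ct: ymfZ pH 7 22.635; ymfZ pH 4 23.395; gyrA pH 7 21.115; gyrA pH 4 20.925
ΔCt(pH 7) = 22.635 − 21.115 = 1.520
ΔCt(pH 4) = 23.395 − 20.925 = 2.470
ΔΔCt = 2.470 − 1.520 = 0.950
Fold change = 2^(−0.950) = 0.5176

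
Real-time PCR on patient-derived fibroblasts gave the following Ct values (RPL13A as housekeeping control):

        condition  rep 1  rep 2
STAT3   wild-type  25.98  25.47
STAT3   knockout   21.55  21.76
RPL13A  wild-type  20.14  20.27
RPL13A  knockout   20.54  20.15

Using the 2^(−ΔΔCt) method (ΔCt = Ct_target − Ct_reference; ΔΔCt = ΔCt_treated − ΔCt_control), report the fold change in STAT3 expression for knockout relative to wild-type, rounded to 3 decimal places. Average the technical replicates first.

Mean Ct: STAT3 wild-type 25.725; STAT3 knockout 21.655; RPL13A wild-type 20.205; RPL13A knockout 20.345
ΔCt(wild-type) = 25.725 − 20.205 = 5.520
ΔCt(knockout) = 21.655 − 20.345 = 1.310
ΔΔCt = 1.310 − 5.520 = -4.210
Fold change = 2^(−(-4.210)) = 2^4.210 = 18.5070

18.507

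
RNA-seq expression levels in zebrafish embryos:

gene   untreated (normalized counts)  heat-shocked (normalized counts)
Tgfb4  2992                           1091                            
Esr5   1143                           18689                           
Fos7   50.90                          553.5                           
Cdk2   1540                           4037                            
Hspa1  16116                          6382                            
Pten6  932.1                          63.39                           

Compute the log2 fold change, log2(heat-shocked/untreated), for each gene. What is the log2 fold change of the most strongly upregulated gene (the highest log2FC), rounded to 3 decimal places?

4.031

log2(1091/2992) = -1.455  (Tgfb4)
log2(18689/1143) = 4.031  (Esr5)
log2(553.5/50.90) = 3.443  (Fos7)
log2(4037/1540) = 1.390  (Cdk2)
log2(6382/16116) = -1.336  (Hspa1)
log2(63.39/932.1) = -3.878  (Pten6)
Esr5 is most strongly upregulated.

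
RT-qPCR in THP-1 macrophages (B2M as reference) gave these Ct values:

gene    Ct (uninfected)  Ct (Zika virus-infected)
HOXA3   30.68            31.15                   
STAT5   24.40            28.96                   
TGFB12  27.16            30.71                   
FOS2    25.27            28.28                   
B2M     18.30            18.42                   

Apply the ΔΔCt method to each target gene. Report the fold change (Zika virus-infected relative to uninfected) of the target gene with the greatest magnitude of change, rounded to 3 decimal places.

0.046

HOXA3: ΔΔCt = (31.15−18.42) − (30.68−18.30) = 12.73 − 12.38 = 0.35; fold change = 2^-0.35 = 0.785
STAT5: ΔΔCt = (28.96−18.42) − (24.40−18.30) = 10.54 − 6.10 = 4.44; fold change = 2^-4.44 = 0.046
TGFB12: ΔΔCt = (30.71−18.42) − (27.16−18.30) = 12.29 − 8.86 = 3.43; fold change = 2^-3.43 = 0.093
FOS2: ΔΔCt = (28.28−18.42) − (25.27−18.30) = 9.86 − 6.97 = 2.89; fold change = 2^-2.89 = 0.135
STAT5 has the largest |ΔΔCt| = 4.44.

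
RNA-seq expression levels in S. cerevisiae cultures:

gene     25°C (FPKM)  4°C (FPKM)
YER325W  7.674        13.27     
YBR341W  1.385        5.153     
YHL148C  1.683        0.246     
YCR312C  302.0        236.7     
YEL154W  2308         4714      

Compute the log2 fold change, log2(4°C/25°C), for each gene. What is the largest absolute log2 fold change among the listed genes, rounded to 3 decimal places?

log2(13.27/7.674) = 0.790  (YER325W)
log2(5.153/1.385) = 1.896  (YBR341W)
log2(0.246/1.683) = -2.774  (YHL148C)
log2(236.7/302.0) = -0.351  (YCR312C)
log2(4714/2308) = 1.030  (YEL154W)
The largest magnitude belongs to YHL148C.

2.774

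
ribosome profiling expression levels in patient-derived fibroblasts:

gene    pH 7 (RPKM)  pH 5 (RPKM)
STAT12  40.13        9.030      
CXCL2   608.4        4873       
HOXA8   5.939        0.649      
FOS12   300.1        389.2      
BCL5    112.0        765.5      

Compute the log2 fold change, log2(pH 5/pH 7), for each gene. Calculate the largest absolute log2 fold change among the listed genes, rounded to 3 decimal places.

log2(9.030/40.13) = -2.152  (STAT12)
log2(4873/608.4) = 3.002  (CXCL2)
log2(0.649/5.939) = -3.194  (HOXA8)
log2(389.2/300.1) = 0.375  (FOS12)
log2(765.5/112.0) = 2.773  (BCL5)
The largest magnitude belongs to HOXA8.

3.194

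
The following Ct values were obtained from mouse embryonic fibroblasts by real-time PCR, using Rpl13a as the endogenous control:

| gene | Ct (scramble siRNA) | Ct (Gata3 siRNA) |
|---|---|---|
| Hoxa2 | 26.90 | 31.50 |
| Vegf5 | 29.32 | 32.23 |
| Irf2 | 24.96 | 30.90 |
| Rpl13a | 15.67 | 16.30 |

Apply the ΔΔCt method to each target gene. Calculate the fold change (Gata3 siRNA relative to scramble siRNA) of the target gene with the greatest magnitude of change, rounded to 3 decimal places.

Hoxa2: ΔΔCt = (31.50−16.30) − (26.90−15.67) = 15.20 − 11.23 = 3.97; fold change = 2^-3.97 = 0.064
Vegf5: ΔΔCt = (32.23−16.30) − (29.32−15.67) = 15.93 − 13.65 = 2.28; fold change = 2^-2.28 = 0.206
Irf2: ΔΔCt = (30.90−16.30) − (24.96−15.67) = 14.60 − 9.29 = 5.31; fold change = 2^-5.31 = 0.025
Irf2 has the largest |ΔΔCt| = 5.31.

0.025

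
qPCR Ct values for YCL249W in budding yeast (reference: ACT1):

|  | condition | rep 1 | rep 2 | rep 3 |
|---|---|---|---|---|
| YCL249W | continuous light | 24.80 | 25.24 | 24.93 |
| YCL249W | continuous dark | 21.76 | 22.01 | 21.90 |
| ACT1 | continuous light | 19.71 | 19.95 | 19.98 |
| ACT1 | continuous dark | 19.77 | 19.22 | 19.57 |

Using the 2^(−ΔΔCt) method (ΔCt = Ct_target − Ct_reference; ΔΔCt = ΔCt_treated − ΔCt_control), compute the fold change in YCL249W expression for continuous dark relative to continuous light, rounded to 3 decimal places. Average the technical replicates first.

Mean Ct: YCL249W continuous light 24.990; YCL249W continuous dark 21.890; ACT1 continuous light 19.880; ACT1 continuous dark 19.520
ΔCt(continuous light) = 24.990 − 19.880 = 5.110
ΔCt(continuous dark) = 21.890 − 19.520 = 2.370
ΔΔCt = 2.370 − 5.110 = -2.740
Fold change = 2^(−(-2.740)) = 2^2.740 = 6.6807

6.681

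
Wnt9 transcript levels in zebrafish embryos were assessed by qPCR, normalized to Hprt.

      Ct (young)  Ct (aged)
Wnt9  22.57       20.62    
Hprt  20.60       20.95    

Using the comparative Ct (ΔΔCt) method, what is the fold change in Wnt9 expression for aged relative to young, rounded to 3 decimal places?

ΔCt(young) = 22.570 − 20.600 = 1.970
ΔCt(aged) = 20.620 − 20.950 = -0.330
ΔΔCt = -0.330 − 1.970 = -2.300
Fold change = 2^(−(-2.300)) = 2^2.300 = 4.9246

4.925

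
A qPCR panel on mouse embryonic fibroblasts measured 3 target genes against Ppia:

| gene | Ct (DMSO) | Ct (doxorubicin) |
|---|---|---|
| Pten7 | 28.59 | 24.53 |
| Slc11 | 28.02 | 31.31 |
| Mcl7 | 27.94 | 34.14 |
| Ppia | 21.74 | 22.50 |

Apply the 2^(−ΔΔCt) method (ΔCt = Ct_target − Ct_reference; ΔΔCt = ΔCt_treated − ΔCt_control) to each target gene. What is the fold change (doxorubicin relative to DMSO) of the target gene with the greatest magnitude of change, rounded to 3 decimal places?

0.023

Pten7: ΔΔCt = (24.53−22.50) − (28.59−21.74) = 2.03 − 6.85 = -4.82; fold change = 2^4.82 = 28.246
Slc11: ΔΔCt = (31.31−22.50) − (28.02−21.74) = 8.81 − 6.28 = 2.53; fold change = 2^-2.53 = 0.173
Mcl7: ΔΔCt = (34.14−22.50) − (27.94−21.74) = 11.64 − 6.20 = 5.44; fold change = 2^-5.44 = 0.023
Mcl7 has the largest |ΔΔCt| = 5.44.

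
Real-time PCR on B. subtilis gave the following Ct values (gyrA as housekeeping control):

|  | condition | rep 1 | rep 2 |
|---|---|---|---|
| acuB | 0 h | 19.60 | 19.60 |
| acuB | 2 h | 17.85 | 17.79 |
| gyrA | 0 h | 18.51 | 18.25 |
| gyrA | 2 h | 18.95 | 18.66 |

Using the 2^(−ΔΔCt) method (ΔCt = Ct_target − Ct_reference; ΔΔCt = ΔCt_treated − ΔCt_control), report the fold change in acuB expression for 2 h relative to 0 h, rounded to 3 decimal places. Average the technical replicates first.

Mean Ct: acuB 0 h 19.600; acuB 2 h 17.820; gyrA 0 h 18.380; gyrA 2 h 18.805
ΔCt(0 h) = 19.600 − 18.380 = 1.220
ΔCt(2 h) = 17.820 − 18.805 = -0.985
ΔΔCt = -0.985 − 1.220 = -2.205
Fold change = 2^(−(-2.205)) = 2^2.205 = 4.6107

4.611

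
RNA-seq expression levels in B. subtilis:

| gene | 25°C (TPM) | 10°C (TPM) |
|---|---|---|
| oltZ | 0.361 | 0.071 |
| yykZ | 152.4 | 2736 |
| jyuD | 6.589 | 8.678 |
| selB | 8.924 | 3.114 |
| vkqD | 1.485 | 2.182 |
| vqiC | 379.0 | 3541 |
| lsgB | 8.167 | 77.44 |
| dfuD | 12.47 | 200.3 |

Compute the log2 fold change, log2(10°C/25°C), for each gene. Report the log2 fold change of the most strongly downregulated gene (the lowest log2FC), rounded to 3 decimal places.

-2.346

log2(0.071/0.361) = -2.346  (oltZ)
log2(2736/152.4) = 4.166  (yykZ)
log2(8.678/6.589) = 0.397  (jyuD)
log2(3.114/8.924) = -1.519  (selB)
log2(2.182/1.485) = 0.555  (vkqD)
log2(3541/379.0) = 3.224  (vqiC)
log2(77.44/8.167) = 3.245  (lsgB)
log2(200.3/12.47) = 4.006  (dfuD)
oltZ is most strongly downregulated.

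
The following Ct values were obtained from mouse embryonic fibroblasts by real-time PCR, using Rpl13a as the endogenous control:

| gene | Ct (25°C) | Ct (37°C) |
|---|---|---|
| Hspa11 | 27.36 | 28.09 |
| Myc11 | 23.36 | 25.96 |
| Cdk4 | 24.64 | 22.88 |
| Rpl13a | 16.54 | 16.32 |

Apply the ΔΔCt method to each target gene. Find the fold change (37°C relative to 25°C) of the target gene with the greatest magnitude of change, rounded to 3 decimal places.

Hspa11: ΔΔCt = (28.09−16.32) − (27.36−16.54) = 11.77 − 10.82 = 0.95; fold change = 2^-0.95 = 0.518
Myc11: ΔΔCt = (25.96−16.32) − (23.36−16.54) = 9.64 − 6.82 = 2.82; fold change = 2^-2.82 = 0.142
Cdk4: ΔΔCt = (22.88−16.32) − (24.64−16.54) = 6.56 − 8.10 = -1.54; fold change = 2^1.54 = 2.908
Myc11 has the largest |ΔΔCt| = 2.82.

0.142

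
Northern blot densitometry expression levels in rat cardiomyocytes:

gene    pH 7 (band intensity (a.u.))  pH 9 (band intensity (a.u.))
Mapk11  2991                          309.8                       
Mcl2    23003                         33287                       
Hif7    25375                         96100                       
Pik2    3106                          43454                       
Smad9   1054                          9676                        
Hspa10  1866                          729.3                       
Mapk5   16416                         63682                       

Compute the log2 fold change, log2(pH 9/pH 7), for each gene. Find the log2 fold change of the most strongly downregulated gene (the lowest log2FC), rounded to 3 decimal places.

log2(309.8/2991) = -3.271  (Mapk11)
log2(33287/23003) = 0.533  (Mcl2)
log2(96100/25375) = 1.921  (Hif7)
log2(43454/3106) = 3.806  (Pik2)
log2(9676/1054) = 3.199  (Smad9)
log2(729.3/1866) = -1.355  (Hspa10)
log2(63682/16416) = 1.956  (Mapk5)
Mapk11 is most strongly downregulated.

-3.271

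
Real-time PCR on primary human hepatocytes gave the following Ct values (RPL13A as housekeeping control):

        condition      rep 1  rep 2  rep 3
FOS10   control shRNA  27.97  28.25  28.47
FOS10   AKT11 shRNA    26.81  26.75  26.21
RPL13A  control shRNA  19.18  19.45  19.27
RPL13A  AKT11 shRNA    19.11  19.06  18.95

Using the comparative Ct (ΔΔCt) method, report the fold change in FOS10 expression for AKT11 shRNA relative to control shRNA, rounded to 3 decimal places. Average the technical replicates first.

Mean Ct: FOS10 control shRNA 28.230; FOS10 AKT11 shRNA 26.590; RPL13A control shRNA 19.300; RPL13A AKT11 shRNA 19.040
ΔCt(control shRNA) = 28.230 − 19.300 = 8.930
ΔCt(AKT11 shRNA) = 26.590 − 19.040 = 7.550
ΔΔCt = 7.550 − 8.930 = -1.380
Fold change = 2^(−(-1.380)) = 2^1.380 = 2.6027

2.603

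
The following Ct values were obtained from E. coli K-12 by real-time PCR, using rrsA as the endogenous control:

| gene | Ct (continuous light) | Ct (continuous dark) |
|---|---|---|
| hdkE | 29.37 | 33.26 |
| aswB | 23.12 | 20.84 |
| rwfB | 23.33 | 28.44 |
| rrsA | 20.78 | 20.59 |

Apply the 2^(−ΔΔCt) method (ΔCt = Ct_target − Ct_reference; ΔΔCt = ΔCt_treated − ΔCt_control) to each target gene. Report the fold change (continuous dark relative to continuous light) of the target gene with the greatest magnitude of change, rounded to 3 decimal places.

0.025

hdkE: ΔΔCt = (33.26−20.59) − (29.37−20.78) = 12.67 − 8.59 = 4.08; fold change = 2^-4.08 = 0.059
aswB: ΔΔCt = (20.84−20.59) − (23.12−20.78) = 0.25 − 2.34 = -2.09; fold change = 2^2.09 = 4.257
rwfB: ΔΔCt = (28.44−20.59) − (23.33−20.78) = 7.85 − 2.55 = 5.30; fold change = 2^-5.30 = 0.025
rwfB has the largest |ΔΔCt| = 5.30.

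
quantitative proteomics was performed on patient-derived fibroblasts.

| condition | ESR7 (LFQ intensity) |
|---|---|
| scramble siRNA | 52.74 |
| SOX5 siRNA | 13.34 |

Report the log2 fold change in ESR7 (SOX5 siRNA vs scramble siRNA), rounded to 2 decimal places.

Fold change = 13.34 / 52.74 = 0.2529
log2(0.2529) = -1.983

-1.98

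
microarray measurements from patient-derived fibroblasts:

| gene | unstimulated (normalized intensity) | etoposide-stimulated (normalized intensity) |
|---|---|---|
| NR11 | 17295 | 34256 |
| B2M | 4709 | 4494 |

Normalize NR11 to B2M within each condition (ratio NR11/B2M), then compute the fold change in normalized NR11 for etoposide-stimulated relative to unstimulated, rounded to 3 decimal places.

NR11/B2M (unstimulated) = 17295 / 4709 = 3.6728
NR11/B2M (etoposide-stimulated) = 34256 / 4494 = 7.6226
Fold change = 7.6226 / 3.6728 = 2.0754

2.075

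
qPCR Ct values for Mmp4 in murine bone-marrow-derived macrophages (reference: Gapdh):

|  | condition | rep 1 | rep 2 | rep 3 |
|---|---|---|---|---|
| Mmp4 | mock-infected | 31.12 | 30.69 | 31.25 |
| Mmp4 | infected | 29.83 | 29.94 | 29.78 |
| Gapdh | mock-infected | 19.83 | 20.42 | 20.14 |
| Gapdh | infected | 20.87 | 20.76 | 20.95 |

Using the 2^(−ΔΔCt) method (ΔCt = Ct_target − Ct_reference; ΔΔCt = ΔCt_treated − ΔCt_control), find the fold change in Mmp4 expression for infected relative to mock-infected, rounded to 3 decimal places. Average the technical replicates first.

Mean Ct: Mmp4 mock-infected 31.020; Mmp4 infected 29.850; Gapdh mock-infected 20.130; Gapdh infected 20.860
ΔCt(mock-infected) = 31.020 − 20.130 = 10.890
ΔCt(infected) = 29.850 − 20.860 = 8.990
ΔΔCt = 8.990 − 10.890 = -1.900
Fold change = 2^(−(-1.900)) = 2^1.900 = 3.7321

3.732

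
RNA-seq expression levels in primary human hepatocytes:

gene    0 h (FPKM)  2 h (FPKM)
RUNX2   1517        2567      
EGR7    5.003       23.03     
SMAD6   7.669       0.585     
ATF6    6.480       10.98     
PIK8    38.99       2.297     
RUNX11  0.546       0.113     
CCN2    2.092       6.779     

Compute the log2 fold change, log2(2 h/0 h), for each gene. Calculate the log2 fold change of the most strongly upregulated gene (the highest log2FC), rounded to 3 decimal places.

log2(2567/1517) = 0.759  (RUNX2)
log2(23.03/5.003) = 2.203  (EGR7)
log2(0.585/7.669) = -3.713  (SMAD6)
log2(10.98/6.480) = 0.761  (ATF6)
log2(2.297/38.99) = -4.085  (PIK8)
log2(0.113/0.546) = -2.273  (RUNX11)
log2(6.779/2.092) = 1.696  (CCN2)
EGR7 is most strongly upregulated.

2.203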